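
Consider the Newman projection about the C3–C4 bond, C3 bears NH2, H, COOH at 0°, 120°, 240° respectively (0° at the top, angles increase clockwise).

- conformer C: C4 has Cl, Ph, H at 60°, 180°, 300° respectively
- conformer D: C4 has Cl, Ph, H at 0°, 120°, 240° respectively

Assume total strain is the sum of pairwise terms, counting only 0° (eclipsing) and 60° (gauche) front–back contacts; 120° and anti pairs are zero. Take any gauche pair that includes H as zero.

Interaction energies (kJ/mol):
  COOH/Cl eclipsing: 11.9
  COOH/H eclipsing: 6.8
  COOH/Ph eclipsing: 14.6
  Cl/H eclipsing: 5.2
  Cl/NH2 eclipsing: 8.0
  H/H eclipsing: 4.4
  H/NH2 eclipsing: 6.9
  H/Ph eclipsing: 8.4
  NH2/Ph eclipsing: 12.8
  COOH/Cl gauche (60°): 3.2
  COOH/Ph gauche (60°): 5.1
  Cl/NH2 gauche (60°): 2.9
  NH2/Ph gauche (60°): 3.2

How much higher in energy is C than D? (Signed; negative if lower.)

-15.2 kJ/mol

C is staggered. NH2 at 0° is gauche with Cl at 60° (2.9); COOH at 240° is gauche with Ph at 180° (5.1). Total 8.0 kJ/mol.
D is eclipsed. NH2 at 0° is eclipsed with Cl at 0° (8.0); H at 120° is eclipsed with Ph at 120° (8.4); COOH at 240° is eclipsed with H at 240° (6.8). Total 23.2 kJ/mol.
E(C) − E(D) = 8.0 − 23.2 = -15.2 kJ/mol.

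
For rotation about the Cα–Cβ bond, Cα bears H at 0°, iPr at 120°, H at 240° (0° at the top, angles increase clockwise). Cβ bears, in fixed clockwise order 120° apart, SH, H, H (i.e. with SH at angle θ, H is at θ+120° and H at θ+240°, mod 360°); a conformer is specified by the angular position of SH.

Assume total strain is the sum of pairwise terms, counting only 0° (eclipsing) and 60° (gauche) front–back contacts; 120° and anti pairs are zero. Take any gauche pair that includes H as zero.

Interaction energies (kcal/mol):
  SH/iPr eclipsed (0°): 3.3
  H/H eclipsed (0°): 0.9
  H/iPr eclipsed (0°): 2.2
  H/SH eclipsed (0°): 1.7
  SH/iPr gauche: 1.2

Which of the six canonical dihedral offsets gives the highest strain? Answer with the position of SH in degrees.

120°

SH at 0° (eclipsed): H–SH eclipsed, iPr–H eclipsed, H–H eclipsed; 1.7 + 2.2 + 0.9 = 4.8 kcal/mol.
SH at 60° (staggered): iPr–SH gauche; 1.2 = 1.2 kcal/mol.
SH at 120° (eclipsed): H–H eclipsed, iPr–SH eclipsed, H–H eclipsed; 0.9 + 3.3 + 0.9 = 5.1 kcal/mol.
SH at 180° (staggered): iPr–SH gauche; 1.2 = 1.2 kcal/mol.
SH at 240° (eclipsed): H–H eclipsed, iPr–H eclipsed, H–SH eclipsed; 0.9 + 2.2 + 1.7 = 4.8 kcal/mol.
SH at 300° (staggered): no non-H gauche contacts → 0.0 kcal/mol.
The maximum (5.1 kcal/mol) occurs with SH at 120°.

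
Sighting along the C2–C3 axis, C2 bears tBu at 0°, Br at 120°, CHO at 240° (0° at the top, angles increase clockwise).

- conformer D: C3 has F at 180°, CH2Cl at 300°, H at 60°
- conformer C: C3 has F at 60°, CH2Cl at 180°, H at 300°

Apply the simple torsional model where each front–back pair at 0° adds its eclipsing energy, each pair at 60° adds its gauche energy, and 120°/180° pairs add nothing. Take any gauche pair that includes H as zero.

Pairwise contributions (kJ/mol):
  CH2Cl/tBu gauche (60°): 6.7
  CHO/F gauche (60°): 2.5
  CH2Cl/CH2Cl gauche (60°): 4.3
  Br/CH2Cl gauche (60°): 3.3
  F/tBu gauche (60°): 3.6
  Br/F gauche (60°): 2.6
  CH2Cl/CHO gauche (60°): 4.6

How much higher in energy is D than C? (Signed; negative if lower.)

D is staggered. tBu at 0° is gauche with CH2Cl at 300° (6.7); Br at 120° is gauche with F at 180° (2.6); CHO at 240° is gauche with F at 180° (2.5); CHO at 240° is gauche with CH2Cl at 300° (4.6). Total 16.4 kJ/mol.
C is staggered. tBu at 0° is gauche with F at 60° (3.6); Br at 120° is gauche with F at 60° (2.6); Br at 120° is gauche with CH2Cl at 180° (3.3); CHO at 240° is gauche with CH2Cl at 180° (4.6). Total 14.1 kJ/mol.
E(D) − E(C) = 16.4 − 14.1 = +2.3 kJ/mol.

+2.3 kJ/mol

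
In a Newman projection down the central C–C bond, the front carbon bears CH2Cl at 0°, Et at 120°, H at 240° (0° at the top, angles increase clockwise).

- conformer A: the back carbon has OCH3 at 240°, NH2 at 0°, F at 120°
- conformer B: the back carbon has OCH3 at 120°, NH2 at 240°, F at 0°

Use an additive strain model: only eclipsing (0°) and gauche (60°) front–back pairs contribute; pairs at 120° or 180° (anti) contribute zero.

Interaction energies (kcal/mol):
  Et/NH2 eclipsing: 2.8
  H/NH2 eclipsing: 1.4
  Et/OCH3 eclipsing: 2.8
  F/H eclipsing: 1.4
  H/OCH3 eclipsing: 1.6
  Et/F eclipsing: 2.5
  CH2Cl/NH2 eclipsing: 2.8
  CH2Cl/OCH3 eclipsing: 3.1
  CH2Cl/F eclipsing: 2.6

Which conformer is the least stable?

A

A is eclipsed. CH2Cl at 0° is eclipsed with NH2 at 0° (2.8); Et at 120° is eclipsed with F at 120° (2.5); H at 240° is eclipsed with OCH3 at 240° (1.6). Total 6.9 kcal/mol.
B is eclipsed. CH2Cl at 0° is eclipsed with F at 0° (2.6); Et at 120° is eclipsed with OCH3 at 120° (2.8); H at 240° is eclipsed with NH2 at 240° (1.4). Total 6.8 kcal/mol.
A has the highest total (6.9 kcal/mol).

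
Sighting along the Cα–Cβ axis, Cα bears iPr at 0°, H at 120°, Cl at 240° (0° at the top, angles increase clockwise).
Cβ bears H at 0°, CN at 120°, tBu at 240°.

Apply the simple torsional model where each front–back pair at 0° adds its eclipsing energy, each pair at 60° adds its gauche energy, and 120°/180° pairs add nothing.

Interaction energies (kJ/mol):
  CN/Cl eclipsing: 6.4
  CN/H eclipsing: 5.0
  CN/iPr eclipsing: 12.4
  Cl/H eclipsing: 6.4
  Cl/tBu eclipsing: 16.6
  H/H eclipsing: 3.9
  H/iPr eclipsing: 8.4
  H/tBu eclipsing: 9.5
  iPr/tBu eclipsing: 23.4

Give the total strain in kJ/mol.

This conformer (eclipsed): iPr–H eclipsed, H–CN eclipsed, Cl–tBu eclipsed; 8.4 + 5.0 + 16.6 = 30.0 kJ/mol.

30.0 kJ/mol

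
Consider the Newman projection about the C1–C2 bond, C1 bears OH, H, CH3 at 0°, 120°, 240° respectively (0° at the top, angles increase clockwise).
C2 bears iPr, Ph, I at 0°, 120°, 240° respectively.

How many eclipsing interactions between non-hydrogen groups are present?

2

Non-H eclipsing pairs: OH(0°)/iPr(0°); CH3(240°)/I(240°) — 2 interactions.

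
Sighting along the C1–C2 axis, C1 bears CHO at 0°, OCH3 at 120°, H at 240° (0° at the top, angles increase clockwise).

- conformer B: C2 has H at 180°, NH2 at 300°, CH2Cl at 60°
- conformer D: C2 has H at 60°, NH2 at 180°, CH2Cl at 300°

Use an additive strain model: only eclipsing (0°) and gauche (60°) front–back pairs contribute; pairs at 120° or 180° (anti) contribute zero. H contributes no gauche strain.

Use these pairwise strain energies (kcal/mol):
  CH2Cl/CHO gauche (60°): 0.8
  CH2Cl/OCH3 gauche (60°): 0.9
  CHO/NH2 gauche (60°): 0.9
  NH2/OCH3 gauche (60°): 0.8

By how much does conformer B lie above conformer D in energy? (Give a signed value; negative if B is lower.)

B (staggered): CHO(0°)/NH2(300°) gauche 0.9; CHO(0°)/CH2Cl(60°) gauche 0.8; OCH3(120°)/CH2Cl(60°) gauche 0.9 → 2.6 kcal/mol.
D (staggered): CHO(0°)/CH2Cl(300°) gauche 0.8; OCH3(120°)/NH2(180°) gauche 0.8 → 1.6 kcal/mol.
E(B) − E(D) = 2.6 − 1.6 = +1.0 kcal/mol.

+1.0 kcal/mol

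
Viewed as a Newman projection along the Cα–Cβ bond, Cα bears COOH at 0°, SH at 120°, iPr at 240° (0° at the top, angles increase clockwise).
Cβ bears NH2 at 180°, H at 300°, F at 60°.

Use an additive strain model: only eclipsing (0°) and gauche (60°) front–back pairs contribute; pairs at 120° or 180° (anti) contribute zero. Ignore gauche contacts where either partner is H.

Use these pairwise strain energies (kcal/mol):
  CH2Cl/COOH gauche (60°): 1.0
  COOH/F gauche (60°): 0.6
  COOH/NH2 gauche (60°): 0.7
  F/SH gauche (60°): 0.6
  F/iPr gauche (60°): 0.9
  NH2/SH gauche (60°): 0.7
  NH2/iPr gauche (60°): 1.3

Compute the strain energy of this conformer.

This conformer (staggered): COOH(0°)/F(60°) gauche 0.6; SH(120°)/NH2(180°) gauche 0.7; SH(120°)/F(60°) gauche 0.6; iPr(240°)/NH2(180°) gauche 1.3 → 3.2 kcal/mol.

3.2 kcal/mol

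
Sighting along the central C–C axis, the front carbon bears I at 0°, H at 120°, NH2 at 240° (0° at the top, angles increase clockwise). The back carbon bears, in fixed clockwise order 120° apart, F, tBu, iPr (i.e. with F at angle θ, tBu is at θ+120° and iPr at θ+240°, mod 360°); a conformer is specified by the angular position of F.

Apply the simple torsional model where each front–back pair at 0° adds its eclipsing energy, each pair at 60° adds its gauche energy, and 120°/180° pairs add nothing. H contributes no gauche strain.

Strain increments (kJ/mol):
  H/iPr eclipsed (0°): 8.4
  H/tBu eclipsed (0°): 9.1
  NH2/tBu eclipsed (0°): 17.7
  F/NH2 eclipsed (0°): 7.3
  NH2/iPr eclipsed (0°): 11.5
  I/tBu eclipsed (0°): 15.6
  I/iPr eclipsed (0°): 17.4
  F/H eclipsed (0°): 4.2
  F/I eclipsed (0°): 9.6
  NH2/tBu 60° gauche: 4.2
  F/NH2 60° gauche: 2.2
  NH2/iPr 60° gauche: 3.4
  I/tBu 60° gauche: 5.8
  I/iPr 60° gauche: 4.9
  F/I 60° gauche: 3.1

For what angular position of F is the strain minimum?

300°

F at 0° (eclipsed): I–F eclipsed, H–tBu eclipsed, NH2–iPr eclipsed; 9.6 + 9.1 + 11.5 = 30.2 kJ/mol.
F at 60° (staggered): I–F gauche, I–iPr gauche, NH2–tBu gauche, NH2–iPr gauche; 3.1 + 4.9 + 4.2 + 3.4 = 15.6 kJ/mol.
F at 120° (eclipsed): I–iPr eclipsed, H–F eclipsed, NH2–tBu eclipsed; 17.4 + 4.2 + 17.7 = 39.3 kJ/mol.
F at 180° (staggered): I–tBu gauche, I–iPr gauche, NH2–F gauche, NH2–tBu gauche; 5.8 + 4.9 + 2.2 + 4.2 = 17.1 kJ/mol.
F at 240° (eclipsed): I–tBu eclipsed, H–iPr eclipsed, NH2–F eclipsed; 15.6 + 8.4 + 7.3 = 31.3 kJ/mol.
F at 300° (staggered): I–F gauche, I–tBu gauche, NH2–F gauche, NH2–iPr gauche; 3.1 + 5.8 + 2.2 + 3.4 = 14.5 kJ/mol.
The minimum (14.5 kJ/mol) occurs with F at 300°.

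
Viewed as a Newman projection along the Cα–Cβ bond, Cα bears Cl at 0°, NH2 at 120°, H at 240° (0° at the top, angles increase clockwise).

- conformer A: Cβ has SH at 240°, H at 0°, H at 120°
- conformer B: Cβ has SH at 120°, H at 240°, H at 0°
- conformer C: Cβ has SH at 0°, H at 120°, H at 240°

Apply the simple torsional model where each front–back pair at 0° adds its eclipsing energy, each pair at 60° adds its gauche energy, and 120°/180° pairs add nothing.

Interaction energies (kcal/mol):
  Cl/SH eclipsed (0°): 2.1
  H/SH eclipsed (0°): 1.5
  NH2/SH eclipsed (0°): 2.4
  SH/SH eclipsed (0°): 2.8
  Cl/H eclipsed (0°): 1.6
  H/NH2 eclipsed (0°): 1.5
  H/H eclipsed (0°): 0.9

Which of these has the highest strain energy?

A is eclipsed. Cl at 0° is eclipsed with H at 0° (1.6); NH2 at 120° is eclipsed with H at 120° (1.5); H at 240° is eclipsed with SH at 240° (1.5). Total 4.6 kcal/mol.
B is eclipsed. Cl at 0° is eclipsed with H at 0° (1.6); NH2 at 120° is eclipsed with SH at 120° (2.4); H at 240° is eclipsed with H at 240° (0.9). Total 4.9 kcal/mol.
C is eclipsed. Cl at 0° is eclipsed with SH at 0° (2.1); NH2 at 120° is eclipsed with H at 120° (1.5); H at 240° is eclipsed with H at 240° (0.9). Total 4.5 kcal/mol.
B has the highest total (4.9 kcal/mol).

B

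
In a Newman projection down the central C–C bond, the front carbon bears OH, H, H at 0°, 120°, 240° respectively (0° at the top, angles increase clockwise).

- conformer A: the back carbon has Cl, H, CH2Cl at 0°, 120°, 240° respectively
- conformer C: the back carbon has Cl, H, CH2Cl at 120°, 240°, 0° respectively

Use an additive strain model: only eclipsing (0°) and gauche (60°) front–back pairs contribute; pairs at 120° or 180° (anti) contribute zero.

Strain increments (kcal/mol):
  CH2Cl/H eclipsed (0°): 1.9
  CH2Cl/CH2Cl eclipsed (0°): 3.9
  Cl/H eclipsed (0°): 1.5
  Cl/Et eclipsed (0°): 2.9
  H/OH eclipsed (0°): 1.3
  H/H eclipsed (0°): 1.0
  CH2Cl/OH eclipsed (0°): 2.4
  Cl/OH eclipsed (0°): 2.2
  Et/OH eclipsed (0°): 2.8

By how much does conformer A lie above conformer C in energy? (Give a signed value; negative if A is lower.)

A is eclipsed. OH at 0° is eclipsed with Cl at 0° (2.2); H at 120° is eclipsed with H at 120° (1.0); H at 240° is eclipsed with CH2Cl at 240° (1.9). Total 5.1 kcal/mol.
C is eclipsed. OH at 0° is eclipsed with CH2Cl at 0° (2.4); H at 120° is eclipsed with Cl at 120° (1.5); H at 240° is eclipsed with H at 240° (1.0). Total 4.9 kcal/mol.
E(A) − E(C) = 5.1 − 4.9 = +0.2 kcal/mol.

+0.2 kcal/mol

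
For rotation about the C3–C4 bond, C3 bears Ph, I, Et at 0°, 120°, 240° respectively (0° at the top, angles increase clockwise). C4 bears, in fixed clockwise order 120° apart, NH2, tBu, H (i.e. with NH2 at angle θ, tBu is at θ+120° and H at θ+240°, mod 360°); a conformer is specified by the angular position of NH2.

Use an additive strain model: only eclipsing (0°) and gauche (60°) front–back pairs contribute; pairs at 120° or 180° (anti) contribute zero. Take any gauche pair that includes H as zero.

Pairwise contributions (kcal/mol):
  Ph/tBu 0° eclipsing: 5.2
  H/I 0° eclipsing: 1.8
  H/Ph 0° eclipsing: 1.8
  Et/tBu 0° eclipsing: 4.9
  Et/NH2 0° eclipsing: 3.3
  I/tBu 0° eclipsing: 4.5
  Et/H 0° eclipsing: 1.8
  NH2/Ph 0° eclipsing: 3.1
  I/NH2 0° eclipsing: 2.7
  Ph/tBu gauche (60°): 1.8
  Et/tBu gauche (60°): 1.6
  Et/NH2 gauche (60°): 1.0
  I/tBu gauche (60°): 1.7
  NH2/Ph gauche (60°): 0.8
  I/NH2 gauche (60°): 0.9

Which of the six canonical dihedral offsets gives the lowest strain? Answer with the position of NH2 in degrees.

NH2 at 0° is eclipsed. Ph at 0° is eclipsed with NH2 at 0° (3.1); I at 120° is eclipsed with tBu at 120° (4.5); Et at 240° is eclipsed with H at 240° (1.8). Total 9.4 kcal/mol.
NH2 at 60° is staggered. Ph at 0° is gauche with NH2 at 60° (0.8); I at 120° is gauche with NH2 at 60° (0.9); I at 120° is gauche with tBu at 180° (1.7); Et at 240° is gauche with tBu at 180° (1.6). Total 5.0 kcal/mol.
NH2 at 120° is eclipsed. Ph at 0° is eclipsed with H at 0° (1.8); I at 120° is eclipsed with NH2 at 120° (2.7); Et at 240° is eclipsed with tBu at 240° (4.9). Total 9.4 kcal/mol.
NH2 at 180° is staggered. Ph at 0° is gauche with tBu at 300° (1.8); I at 120° is gauche with NH2 at 180° (0.9); Et at 240° is gauche with NH2 at 180° (1.0); Et at 240° is gauche with tBu at 300° (1.6). Total 5.3 kcal/mol.
NH2 at 240° is eclipsed. Ph at 0° is eclipsed with tBu at 0° (5.2); I at 120° is eclipsed with H at 120° (1.8); Et at 240° is eclipsed with NH2 at 240° (3.3). Total 10.3 kcal/mol.
NH2 at 300° is staggered. Ph at 0° is gauche with NH2 at 300° (0.8); Ph at 0° is gauche with tBu at 60° (1.8); I at 120° is gauche with tBu at 60° (1.7); Et at 240° is gauche with NH2 at 300° (1.0). Total 5.3 kcal/mol.
The minimum (5.0 kcal/mol) occurs with NH2 at 60°.

60°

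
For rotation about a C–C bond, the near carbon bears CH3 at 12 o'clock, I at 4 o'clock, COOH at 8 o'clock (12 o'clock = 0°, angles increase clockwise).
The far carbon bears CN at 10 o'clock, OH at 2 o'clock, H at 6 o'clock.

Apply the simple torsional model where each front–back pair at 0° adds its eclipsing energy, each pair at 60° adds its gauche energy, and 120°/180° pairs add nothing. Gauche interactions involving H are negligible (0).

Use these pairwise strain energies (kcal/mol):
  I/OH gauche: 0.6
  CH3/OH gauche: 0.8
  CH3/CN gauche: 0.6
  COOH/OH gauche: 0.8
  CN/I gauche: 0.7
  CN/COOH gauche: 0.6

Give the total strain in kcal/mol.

2.6 kcal/mol

This conformer (staggered): CH3–CN gauche, CH3–OH gauche, I–OH gauche, COOH–CN gauche; 0.6 + 0.8 + 0.6 + 0.6 = 2.6 kcal/mol.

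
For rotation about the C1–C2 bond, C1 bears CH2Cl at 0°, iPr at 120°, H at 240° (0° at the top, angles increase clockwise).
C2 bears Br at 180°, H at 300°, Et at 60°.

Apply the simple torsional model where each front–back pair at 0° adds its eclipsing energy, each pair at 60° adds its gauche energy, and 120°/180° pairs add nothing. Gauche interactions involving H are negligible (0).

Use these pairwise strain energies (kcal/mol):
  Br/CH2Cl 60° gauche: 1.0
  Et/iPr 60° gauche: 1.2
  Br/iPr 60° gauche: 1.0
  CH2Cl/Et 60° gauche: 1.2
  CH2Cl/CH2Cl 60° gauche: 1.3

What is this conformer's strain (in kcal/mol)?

3.4 kcal/mol

This conformer (staggered): CH2Cl–Et gauche, iPr–Br gauche, iPr–Et gauche; 1.2 + 1.0 + 1.2 = 3.4 kcal/mol.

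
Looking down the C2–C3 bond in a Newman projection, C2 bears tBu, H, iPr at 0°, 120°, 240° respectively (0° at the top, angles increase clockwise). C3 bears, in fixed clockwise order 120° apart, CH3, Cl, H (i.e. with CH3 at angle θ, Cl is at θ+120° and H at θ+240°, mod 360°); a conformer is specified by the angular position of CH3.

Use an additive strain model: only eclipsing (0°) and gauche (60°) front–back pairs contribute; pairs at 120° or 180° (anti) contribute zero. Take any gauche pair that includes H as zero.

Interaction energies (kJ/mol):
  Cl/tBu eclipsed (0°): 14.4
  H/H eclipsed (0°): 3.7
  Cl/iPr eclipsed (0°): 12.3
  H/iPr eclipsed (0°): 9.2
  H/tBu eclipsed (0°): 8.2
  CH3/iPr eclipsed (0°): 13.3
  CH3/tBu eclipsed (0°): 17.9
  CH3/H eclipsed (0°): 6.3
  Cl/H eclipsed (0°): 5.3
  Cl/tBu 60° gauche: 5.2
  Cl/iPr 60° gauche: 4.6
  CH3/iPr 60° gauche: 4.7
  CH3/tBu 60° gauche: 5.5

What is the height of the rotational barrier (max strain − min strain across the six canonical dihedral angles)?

22.3 kJ/mol

CH3 at 0° (eclipsed): tBu(0°)/CH3(0°) eclipsed 17.9; H(120°)/Cl(120°) eclipsed 5.3; iPr(240°)/H(240°) eclipsed 9.2 → 32.4 kJ/mol.
CH3 at 60° (staggered): tBu(0°)/CH3(60°) gauche 5.5; iPr(240°)/Cl(180°) gauche 4.6 → 10.1 kJ/mol.
CH3 at 120° (eclipsed): tBu(0°)/H(0°) eclipsed 8.2; H(120°)/CH3(120°) eclipsed 6.3; iPr(240°)/Cl(240°) eclipsed 12.3 → 26.8 kJ/mol.
CH3 at 180° (staggered): tBu(0°)/Cl(300°) gauche 5.2; iPr(240°)/CH3(180°) gauche 4.7; iPr(240°)/Cl(300°) gauche 4.6 → 14.5 kJ/mol.
CH3 at 240° (eclipsed): tBu(0°)/Cl(0°) eclipsed 14.4; H(120°)/H(120°) eclipsed 3.7; iPr(240°)/CH3(240°) eclipsed 13.3 → 31.4 kJ/mol.
CH3 at 300° (staggered): tBu(0°)/CH3(300°) gauche 5.5; tBu(0°)/Cl(60°) gauche 5.2; iPr(240°)/CH3(300°) gauche 4.7 → 15.4 kJ/mol.
Max at 0° (32.4 kJ/mol), min at 60° (10.1 kJ/mol); barrier = 22.3 kJ/mol.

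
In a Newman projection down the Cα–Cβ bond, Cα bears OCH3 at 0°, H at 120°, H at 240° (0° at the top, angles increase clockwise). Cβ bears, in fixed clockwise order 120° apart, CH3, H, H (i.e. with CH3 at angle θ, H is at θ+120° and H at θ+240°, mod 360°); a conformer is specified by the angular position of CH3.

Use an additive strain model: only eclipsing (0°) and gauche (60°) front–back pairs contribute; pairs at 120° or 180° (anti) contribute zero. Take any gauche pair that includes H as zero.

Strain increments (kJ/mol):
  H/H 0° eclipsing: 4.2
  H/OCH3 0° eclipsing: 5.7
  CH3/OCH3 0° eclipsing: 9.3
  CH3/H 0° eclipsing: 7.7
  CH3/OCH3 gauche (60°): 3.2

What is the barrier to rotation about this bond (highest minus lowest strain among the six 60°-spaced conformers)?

17.7 kJ/mol

CH3 at 0° (eclipsed): OCH3(0°)/CH3(0°) eclipsed 9.3; H(120°)/H(120°) eclipsed 4.2; H(240°)/H(240°) eclipsed 4.2 → 17.7 kJ/mol.
CH3 at 60° (staggered): OCH3(0°)/CH3(60°) gauche 3.2 → 3.2 kJ/mol.
CH3 at 120° (eclipsed): OCH3(0°)/H(0°) eclipsed 5.7; H(120°)/CH3(120°) eclipsed 7.7; H(240°)/H(240°) eclipsed 4.2 → 17.6 kJ/mol.
CH3 at 180° (staggered): no non-H gauche contacts → 0.0 kJ/mol.
CH3 at 240° (eclipsed): OCH3(0°)/H(0°) eclipsed 5.7; H(120°)/H(120°) eclipsed 4.2; H(240°)/CH3(240°) eclipsed 7.7 → 17.6 kJ/mol.
CH3 at 300° (staggered): OCH3(0°)/CH3(300°) gauche 3.2 → 3.2 kJ/mol.
Max at 0° (17.7 kJ/mol), min at 180° (0.0 kJ/mol); barrier = 17.7 kJ/mol.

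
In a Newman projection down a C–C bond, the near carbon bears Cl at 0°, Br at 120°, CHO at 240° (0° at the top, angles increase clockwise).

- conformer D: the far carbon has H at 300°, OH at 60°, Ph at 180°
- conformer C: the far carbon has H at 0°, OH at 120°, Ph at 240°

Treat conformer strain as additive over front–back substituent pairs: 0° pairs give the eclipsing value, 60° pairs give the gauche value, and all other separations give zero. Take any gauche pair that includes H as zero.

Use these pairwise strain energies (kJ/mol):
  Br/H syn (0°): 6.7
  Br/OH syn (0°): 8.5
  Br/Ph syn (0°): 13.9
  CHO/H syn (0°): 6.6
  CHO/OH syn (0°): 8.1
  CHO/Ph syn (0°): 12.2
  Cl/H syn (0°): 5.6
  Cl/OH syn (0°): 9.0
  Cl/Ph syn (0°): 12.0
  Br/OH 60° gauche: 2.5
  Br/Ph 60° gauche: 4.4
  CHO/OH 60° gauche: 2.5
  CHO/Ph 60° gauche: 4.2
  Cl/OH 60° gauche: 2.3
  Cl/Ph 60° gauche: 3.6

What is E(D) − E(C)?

-12.9 kJ/mol

D (staggered): Cl(0°)/OH(60°) gauche 2.3; Br(120°)/OH(60°) gauche 2.5; Br(120°)/Ph(180°) gauche 4.4; CHO(240°)/Ph(180°) gauche 4.2 → 13.4 kJ/mol.
C (eclipsed): Cl(0°)/H(0°) eclipsed 5.6; Br(120°)/OH(120°) eclipsed 8.5; CHO(240°)/Ph(240°) eclipsed 12.2 → 26.3 kJ/mol.
E(D) − E(C) = 13.4 − 26.3 = -12.9 kJ/mol.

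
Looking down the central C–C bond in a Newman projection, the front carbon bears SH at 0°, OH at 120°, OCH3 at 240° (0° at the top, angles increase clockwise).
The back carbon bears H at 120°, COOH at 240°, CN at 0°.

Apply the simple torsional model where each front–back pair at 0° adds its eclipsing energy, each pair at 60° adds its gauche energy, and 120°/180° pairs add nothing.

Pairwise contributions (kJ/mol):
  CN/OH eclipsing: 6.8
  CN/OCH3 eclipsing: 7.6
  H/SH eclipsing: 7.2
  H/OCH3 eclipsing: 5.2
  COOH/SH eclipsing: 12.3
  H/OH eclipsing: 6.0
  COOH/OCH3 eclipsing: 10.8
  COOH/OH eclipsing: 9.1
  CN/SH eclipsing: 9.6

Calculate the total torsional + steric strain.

26.4 kJ/mol

This conformer (eclipsed): SH(0°)/CN(0°) eclipsed 9.6; OH(120°)/H(120°) eclipsed 6.0; OCH3(240°)/COOH(240°) eclipsed 10.8 → 26.4 kJ/mol.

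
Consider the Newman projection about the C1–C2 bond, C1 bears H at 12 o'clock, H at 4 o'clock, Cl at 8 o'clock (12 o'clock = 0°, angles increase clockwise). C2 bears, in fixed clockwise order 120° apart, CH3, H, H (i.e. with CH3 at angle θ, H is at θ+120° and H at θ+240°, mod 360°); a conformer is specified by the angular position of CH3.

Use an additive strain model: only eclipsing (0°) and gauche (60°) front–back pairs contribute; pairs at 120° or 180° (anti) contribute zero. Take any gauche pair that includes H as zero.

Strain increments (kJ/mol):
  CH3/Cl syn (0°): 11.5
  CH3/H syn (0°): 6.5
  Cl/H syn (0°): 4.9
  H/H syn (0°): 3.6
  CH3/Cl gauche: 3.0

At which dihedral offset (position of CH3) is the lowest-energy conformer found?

60°

CH3 at 0° (eclipsed): H–CH3 eclipsed, H–H eclipsed, Cl–H eclipsed; 6.5 + 3.6 + 4.9 = 15.0 kJ/mol.
CH3 at 60° (staggered): no non-H gauche contacts → 0.0 kJ/mol.
CH3 at 120° (eclipsed): H–H eclipsed, H–CH3 eclipsed, Cl–H eclipsed; 3.6 + 6.5 + 4.9 = 15.0 kJ/mol.
CH3 at 180° (staggered): Cl–CH3 gauche; 3.0 = 3.0 kJ/mol.
CH3 at 240° (eclipsed): H–H eclipsed, H–H eclipsed, Cl–CH3 eclipsed; 3.6 + 3.6 + 11.5 = 18.7 kJ/mol.
CH3 at 300° (staggered): Cl–CH3 gauche; 3.0 = 3.0 kJ/mol.
The minimum (0.0 kJ/mol) occurs with CH3 at 60°.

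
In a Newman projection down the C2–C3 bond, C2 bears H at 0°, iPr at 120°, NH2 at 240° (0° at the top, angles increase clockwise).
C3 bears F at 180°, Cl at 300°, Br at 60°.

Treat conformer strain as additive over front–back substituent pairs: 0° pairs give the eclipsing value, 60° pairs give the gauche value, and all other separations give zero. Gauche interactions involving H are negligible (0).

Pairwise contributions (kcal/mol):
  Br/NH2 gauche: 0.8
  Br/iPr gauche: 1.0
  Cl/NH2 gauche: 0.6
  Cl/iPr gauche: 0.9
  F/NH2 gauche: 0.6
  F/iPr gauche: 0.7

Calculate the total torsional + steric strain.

This conformer is staggered. iPr at 120° is gauche with F at 180° (0.7); iPr at 120° is gauche with Br at 60° (1.0); NH2 at 240° is gauche with F at 180° (0.6); NH2 at 240° is gauche with Cl at 300° (0.6). Total 2.9 kcal/mol.

2.9 kcal/mol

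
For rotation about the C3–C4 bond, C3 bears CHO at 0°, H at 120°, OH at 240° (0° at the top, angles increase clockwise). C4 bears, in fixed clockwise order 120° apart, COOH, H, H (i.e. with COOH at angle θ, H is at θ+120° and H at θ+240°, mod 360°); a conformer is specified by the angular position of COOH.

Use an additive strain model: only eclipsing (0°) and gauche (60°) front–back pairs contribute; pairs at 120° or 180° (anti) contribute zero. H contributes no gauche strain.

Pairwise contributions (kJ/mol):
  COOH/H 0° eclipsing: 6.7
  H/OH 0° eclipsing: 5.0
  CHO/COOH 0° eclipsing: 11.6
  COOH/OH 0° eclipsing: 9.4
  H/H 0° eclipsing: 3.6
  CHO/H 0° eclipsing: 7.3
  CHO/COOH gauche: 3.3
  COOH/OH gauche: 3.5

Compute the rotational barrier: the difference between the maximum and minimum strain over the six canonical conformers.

17.0 kJ/mol

COOH at 0° (eclipsed): CHO(0°)/COOH(0°) eclipsed 11.6; H(120°)/H(120°) eclipsed 3.6; OH(240°)/H(240°) eclipsed 5.0 → 20.2 kJ/mol.
COOH at 60° (staggered): CHO(0°)/COOH(60°) gauche 3.3 → 3.3 kJ/mol.
COOH at 120° (eclipsed): CHO(0°)/H(0°) eclipsed 7.3; H(120°)/COOH(120°) eclipsed 6.7; OH(240°)/H(240°) eclipsed 5.0 → 19.0 kJ/mol.
COOH at 180° (staggered): OH(240°)/COOH(180°) gauche 3.5 → 3.5 kJ/mol.
COOH at 240° (eclipsed): CHO(0°)/H(0°) eclipsed 7.3; H(120°)/H(120°) eclipsed 3.6; OH(240°)/COOH(240°) eclipsed 9.4 → 20.3 kJ/mol.
COOH at 300° (staggered): CHO(0°)/COOH(300°) gauche 3.3; OH(240°)/COOH(300°) gauche 3.5 → 6.8 kJ/mol.
Max at 240° (20.3 kJ/mol), min at 60° (3.3 kJ/mol); barrier = 17.0 kJ/mol.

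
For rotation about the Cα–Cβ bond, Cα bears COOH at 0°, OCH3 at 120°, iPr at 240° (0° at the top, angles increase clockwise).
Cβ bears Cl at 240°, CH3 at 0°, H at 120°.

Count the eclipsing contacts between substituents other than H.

2

Non-H eclipsing pairs: COOH(0°)/CH3(0°); iPr(240°)/Cl(240°) — 2 interactions.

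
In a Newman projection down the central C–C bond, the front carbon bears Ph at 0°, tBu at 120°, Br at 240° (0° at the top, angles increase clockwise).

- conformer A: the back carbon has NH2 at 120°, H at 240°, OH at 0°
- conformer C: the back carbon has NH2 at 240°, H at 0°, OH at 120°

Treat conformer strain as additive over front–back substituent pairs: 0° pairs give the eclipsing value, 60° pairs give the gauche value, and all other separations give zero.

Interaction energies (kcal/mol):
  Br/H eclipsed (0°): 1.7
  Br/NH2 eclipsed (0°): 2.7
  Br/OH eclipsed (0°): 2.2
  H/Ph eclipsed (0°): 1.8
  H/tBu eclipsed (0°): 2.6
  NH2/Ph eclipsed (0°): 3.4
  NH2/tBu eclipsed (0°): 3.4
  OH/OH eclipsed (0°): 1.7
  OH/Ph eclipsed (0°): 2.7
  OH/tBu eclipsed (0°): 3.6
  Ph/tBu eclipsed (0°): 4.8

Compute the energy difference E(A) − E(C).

-0.3 kcal/mol

A (eclipsed): Ph(0°)/OH(0°) eclipsed 2.7; tBu(120°)/NH2(120°) eclipsed 3.4; Br(240°)/H(240°) eclipsed 1.7 → 7.8 kcal/mol.
C (eclipsed): Ph(0°)/H(0°) eclipsed 1.8; tBu(120°)/OH(120°) eclipsed 3.6; Br(240°)/NH2(240°) eclipsed 2.7 → 8.1 kcal/mol.
E(A) − E(C) = 7.8 − 8.1 = -0.3 kcal/mol.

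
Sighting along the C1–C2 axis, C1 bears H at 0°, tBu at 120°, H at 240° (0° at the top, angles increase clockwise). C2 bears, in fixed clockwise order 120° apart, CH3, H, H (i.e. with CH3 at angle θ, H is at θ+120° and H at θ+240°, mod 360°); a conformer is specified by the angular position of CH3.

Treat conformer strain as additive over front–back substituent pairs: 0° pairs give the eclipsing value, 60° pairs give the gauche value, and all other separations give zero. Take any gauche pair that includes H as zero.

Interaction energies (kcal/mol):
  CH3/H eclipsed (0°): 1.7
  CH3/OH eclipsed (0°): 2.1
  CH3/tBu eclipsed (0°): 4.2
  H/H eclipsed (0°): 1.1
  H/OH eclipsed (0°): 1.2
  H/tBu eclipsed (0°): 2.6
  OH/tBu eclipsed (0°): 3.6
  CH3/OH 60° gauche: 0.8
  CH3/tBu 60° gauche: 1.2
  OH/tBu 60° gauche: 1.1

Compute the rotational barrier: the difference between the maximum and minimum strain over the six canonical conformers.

CH3 at 0° is eclipsed. H at 0° is eclipsed with CH3 at 0° (1.7); tBu at 120° is eclipsed with H at 120° (2.6); H at 240° is eclipsed with H at 240° (1.1). Total 5.4 kcal/mol.
CH3 at 60° is staggered. tBu at 120° is gauche with CH3 at 60° (1.2). Total 1.2 kcal/mol.
CH3 at 120° is eclipsed. H at 0° is eclipsed with H at 0° (1.1); tBu at 120° is eclipsed with CH3 at 120° (4.2); H at 240° is eclipsed with H at 240° (1.1). Total 6.4 kcal/mol.
CH3 at 180° is staggered. tBu at 120° is gauche with CH3 at 180° (1.2). Total 1.2 kcal/mol.
CH3 at 240° is eclipsed. H at 0° is eclipsed with H at 0° (1.1); tBu at 120° is eclipsed with H at 120° (2.6); H at 240° is eclipsed with CH3 at 240° (1.7). Total 5.4 kcal/mol.
CH3 at 300° (staggered): no non-H gauche contacts → 0.0 kcal/mol.
Max at 120° (6.4 kcal/mol), min at 300° (0.0 kcal/mol); barrier = 6.4 kcal/mol.

6.4 kcal/mol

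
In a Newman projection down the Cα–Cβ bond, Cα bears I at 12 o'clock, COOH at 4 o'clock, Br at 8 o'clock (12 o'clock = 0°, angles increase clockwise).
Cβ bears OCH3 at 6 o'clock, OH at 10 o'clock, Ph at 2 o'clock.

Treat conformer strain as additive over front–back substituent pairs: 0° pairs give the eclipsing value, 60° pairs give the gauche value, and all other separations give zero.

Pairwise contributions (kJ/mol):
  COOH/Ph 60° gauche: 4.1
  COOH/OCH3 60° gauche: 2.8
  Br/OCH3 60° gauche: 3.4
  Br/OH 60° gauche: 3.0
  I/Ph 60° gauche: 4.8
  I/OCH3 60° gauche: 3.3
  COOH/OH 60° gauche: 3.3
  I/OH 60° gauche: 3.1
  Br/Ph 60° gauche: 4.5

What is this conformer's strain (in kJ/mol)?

21.2 kJ/mol

This conformer (staggered): I(0°)/OH(300°) gauche 3.1; I(0°)/Ph(60°) gauche 4.8; COOH(120°)/OCH3(180°) gauche 2.8; COOH(120°)/Ph(60°) gauche 4.1; Br(240°)/OCH3(180°) gauche 3.4; Br(240°)/OH(300°) gauche 3.0 → 21.2 kJ/mol.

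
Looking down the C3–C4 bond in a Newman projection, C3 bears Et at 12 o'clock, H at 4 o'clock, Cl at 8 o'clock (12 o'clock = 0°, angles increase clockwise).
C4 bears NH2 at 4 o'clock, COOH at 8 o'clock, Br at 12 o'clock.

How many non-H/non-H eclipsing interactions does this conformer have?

Non-H eclipsing pairs: Et(0°)/Br(0°); Cl(240°)/COOH(240°) — 2 interactions.

2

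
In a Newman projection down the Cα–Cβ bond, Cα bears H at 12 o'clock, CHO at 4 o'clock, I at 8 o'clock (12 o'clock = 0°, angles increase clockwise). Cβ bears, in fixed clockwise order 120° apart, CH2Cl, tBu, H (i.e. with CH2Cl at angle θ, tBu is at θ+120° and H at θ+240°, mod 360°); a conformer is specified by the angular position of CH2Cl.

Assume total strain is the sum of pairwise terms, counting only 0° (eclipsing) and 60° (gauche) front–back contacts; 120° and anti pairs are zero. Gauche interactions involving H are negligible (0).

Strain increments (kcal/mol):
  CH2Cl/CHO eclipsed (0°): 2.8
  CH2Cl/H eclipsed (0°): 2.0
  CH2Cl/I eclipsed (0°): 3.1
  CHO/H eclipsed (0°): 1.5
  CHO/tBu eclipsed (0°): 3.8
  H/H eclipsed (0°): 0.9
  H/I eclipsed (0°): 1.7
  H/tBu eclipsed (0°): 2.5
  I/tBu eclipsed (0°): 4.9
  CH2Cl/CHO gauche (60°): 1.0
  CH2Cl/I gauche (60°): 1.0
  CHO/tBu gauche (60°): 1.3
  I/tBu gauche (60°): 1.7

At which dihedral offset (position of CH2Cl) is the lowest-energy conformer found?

300°

CH2Cl at 0° (eclipsed): H–CH2Cl eclipsed, CHO–tBu eclipsed, I–H eclipsed; 2.0 + 3.8 + 1.7 = 7.5 kcal/mol.
CH2Cl at 60° (staggered): CHO–CH2Cl gauche, CHO–tBu gauche, I–tBu gauche; 1.0 + 1.3 + 1.7 = 4.0 kcal/mol.
CH2Cl at 120° (eclipsed): H–H eclipsed, CHO–CH2Cl eclipsed, I–tBu eclipsed; 0.9 + 2.8 + 4.9 = 8.6 kcal/mol.
CH2Cl at 180° (staggered): CHO–CH2Cl gauche, I–CH2Cl gauche, I–tBu gauche; 1.0 + 1.0 + 1.7 = 3.7 kcal/mol.
CH2Cl at 240° (eclipsed): H–tBu eclipsed, CHO–H eclipsed, I–CH2Cl eclipsed; 2.5 + 1.5 + 3.1 = 7.1 kcal/mol.
CH2Cl at 300° (staggered): CHO–tBu gauche, I–CH2Cl gauche; 1.3 + 1.0 = 2.3 kcal/mol.
The minimum (2.3 kcal/mol) occurs with CH2Cl at 300°.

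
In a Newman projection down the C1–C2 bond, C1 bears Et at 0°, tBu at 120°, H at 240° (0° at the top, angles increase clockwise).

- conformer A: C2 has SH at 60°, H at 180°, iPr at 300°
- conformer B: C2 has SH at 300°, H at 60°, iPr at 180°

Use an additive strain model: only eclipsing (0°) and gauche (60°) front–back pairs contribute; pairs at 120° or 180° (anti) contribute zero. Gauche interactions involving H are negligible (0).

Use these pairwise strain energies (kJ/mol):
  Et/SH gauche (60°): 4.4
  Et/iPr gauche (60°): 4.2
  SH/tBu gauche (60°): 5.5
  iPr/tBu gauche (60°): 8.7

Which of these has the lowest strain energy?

B

A (staggered): Et–SH gauche, Et–iPr gauche, tBu–SH gauche; 4.4 + 4.2 + 5.5 = 14.1 kJ/mol.
B (staggered): Et–SH gauche, tBu–iPr gauche; 4.4 + 8.7 = 13.1 kJ/mol.
B has the lowest total (13.1 kJ/mol).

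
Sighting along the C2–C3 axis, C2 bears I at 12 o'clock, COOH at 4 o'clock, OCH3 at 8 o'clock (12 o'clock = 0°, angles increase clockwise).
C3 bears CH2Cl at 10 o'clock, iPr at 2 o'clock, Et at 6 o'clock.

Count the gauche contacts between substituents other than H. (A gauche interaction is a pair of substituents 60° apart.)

Non-H gauche pairs: I(0°)/CH2Cl(300°); I(0°)/iPr(60°); COOH(120°)/iPr(60°); COOH(120°)/Et(180°); OCH3(240°)/CH2Cl(300°); OCH3(240°)/Et(180°) — 6 interactions.

6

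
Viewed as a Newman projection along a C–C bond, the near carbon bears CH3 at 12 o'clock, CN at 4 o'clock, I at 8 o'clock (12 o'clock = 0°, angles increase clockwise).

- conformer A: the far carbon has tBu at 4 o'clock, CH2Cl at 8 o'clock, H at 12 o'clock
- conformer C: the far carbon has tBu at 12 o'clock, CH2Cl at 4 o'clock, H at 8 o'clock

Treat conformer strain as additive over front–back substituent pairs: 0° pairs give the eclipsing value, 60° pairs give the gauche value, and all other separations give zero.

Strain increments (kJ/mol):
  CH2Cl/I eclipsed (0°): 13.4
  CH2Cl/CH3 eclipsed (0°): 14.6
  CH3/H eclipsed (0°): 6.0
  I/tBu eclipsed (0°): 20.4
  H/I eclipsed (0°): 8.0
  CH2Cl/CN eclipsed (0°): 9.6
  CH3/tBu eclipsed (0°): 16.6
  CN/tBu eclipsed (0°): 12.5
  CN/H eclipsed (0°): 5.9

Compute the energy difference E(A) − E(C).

-2.3 kJ/mol

A is eclipsed. CH3 at 0° is eclipsed with H at 0° (6.0); CN at 120° is eclipsed with tBu at 120° (12.5); I at 240° is eclipsed with CH2Cl at 240° (13.4). Total 31.9 kJ/mol.
C is eclipsed. CH3 at 0° is eclipsed with tBu at 0° (16.6); CN at 120° is eclipsed with CH2Cl at 120° (9.6); I at 240° is eclipsed with H at 240° (8.0). Total 34.2 kJ/mol.
E(A) − E(C) = 31.9 − 34.2 = -2.3 kJ/mol.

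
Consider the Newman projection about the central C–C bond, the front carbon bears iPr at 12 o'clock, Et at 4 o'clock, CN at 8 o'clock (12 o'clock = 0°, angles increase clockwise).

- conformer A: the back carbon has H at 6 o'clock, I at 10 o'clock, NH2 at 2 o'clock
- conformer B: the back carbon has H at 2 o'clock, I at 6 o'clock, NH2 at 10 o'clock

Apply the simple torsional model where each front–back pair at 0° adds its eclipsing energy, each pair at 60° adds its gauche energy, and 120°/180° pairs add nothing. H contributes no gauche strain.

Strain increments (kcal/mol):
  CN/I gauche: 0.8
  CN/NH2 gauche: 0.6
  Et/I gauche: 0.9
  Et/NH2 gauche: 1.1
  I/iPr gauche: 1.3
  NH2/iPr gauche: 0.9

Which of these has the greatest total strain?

A is staggered. iPr at 0° is gauche with I at 300° (1.3); iPr at 0° is gauche with NH2 at 60° (0.9); Et at 120° is gauche with NH2 at 60° (1.1); CN at 240° is gauche with I at 300° (0.8). Total 4.1 kcal/mol.
B is staggered. iPr at 0° is gauche with NH2 at 300° (0.9); Et at 120° is gauche with I at 180° (0.9); CN at 240° is gauche with I at 180° (0.8); CN at 240° is gauche with NH2 at 300° (0.6). Total 3.2 kcal/mol.
A has the highest total (4.1 kcal/mol).

A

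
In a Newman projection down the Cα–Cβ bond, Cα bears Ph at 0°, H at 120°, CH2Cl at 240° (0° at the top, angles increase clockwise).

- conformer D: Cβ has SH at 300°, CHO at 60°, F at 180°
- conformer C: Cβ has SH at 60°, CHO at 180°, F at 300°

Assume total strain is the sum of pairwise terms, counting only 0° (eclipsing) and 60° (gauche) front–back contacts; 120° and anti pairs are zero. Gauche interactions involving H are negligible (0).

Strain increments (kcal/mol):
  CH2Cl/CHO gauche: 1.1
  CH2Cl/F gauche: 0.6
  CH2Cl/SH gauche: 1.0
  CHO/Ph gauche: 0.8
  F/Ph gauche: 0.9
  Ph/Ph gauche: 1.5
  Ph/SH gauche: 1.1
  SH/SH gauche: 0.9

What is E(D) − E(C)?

-0.2 kcal/mol

D (staggered): Ph–SH gauche, Ph–CHO gauche, CH2Cl–SH gauche, CH2Cl–F gauche; 1.1 + 0.8 + 1.0 + 0.6 = 3.5 kcal/mol.
C (staggered): Ph–SH gauche, Ph–F gauche, CH2Cl–CHO gauche, CH2Cl–F gauche; 1.1 + 0.9 + 1.1 + 0.6 = 3.7 kcal/mol.
E(D) − E(C) = 3.5 − 3.7 = -0.2 kcal/mol.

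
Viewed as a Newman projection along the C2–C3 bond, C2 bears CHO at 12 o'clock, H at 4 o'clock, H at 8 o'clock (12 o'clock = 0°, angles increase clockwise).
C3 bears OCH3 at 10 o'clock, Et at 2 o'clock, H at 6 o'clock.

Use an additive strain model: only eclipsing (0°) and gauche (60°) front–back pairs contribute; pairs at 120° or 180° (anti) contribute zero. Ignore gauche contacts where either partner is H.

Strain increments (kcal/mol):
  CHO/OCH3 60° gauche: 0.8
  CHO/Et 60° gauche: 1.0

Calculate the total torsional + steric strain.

This conformer is staggered. CHO at 0° is gauche with OCH3 at 300° (0.8); CHO at 0° is gauche with Et at 60° (1.0). Total 1.8 kcal/mol.

1.8 kcal/mol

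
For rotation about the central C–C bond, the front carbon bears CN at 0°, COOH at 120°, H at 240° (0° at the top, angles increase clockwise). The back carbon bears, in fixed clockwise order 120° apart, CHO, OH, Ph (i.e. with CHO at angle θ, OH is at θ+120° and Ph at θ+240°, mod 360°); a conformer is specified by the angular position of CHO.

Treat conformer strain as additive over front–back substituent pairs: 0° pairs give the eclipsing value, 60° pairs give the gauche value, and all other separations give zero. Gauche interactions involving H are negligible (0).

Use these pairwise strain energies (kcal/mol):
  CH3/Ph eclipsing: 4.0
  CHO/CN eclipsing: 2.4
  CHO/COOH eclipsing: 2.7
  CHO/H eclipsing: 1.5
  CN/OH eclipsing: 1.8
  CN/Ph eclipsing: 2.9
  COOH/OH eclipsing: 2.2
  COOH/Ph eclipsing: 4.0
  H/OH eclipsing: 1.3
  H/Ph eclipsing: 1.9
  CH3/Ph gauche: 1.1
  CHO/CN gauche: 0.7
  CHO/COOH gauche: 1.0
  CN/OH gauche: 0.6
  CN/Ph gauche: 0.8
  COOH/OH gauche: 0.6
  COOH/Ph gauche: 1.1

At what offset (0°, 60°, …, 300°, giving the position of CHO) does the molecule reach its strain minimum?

300°

CHO at 0° (eclipsed): CN–CHO eclipsed, COOH–OH eclipsed, H–Ph eclipsed; 2.4 + 2.2 + 1.9 = 6.5 kcal/mol.
CHO at 60° (staggered): CN–CHO gauche, CN–Ph gauche, COOH–CHO gauche, COOH–OH gauche; 0.7 + 0.8 + 1.0 + 0.6 = 3.1 kcal/mol.
CHO at 120° (eclipsed): CN–Ph eclipsed, COOH–CHO eclipsed, H–OH eclipsed; 2.9 + 2.7 + 1.3 = 6.9 kcal/mol.
CHO at 180° (staggered): CN–OH gauche, CN–Ph gauche, COOH–CHO gauche, COOH–Ph gauche; 0.6 + 0.8 + 1.0 + 1.1 = 3.5 kcal/mol.
CHO at 240° (eclipsed): CN–OH eclipsed, COOH–Ph eclipsed, H–CHO eclipsed; 1.8 + 4.0 + 1.5 = 7.3 kcal/mol.
CHO at 300° (staggered): CN–CHO gauche, CN–OH gauche, COOH–OH gauche, COOH–Ph gauche; 0.7 + 0.6 + 0.6 + 1.1 = 3.0 kcal/mol.
The minimum (3.0 kcal/mol) occurs with CHO at 300°.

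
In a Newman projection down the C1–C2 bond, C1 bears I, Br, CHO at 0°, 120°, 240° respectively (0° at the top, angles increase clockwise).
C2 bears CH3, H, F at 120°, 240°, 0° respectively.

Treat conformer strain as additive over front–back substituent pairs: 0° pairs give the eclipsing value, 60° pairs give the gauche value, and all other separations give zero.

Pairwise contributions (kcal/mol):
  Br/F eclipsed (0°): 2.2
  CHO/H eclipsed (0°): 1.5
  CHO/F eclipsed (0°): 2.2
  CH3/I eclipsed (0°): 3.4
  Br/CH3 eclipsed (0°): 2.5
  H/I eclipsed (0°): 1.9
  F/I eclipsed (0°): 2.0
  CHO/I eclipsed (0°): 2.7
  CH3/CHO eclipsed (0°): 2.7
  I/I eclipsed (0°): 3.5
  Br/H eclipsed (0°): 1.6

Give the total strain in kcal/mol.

6.0 kcal/mol

This conformer (eclipsed): I(0°)/F(0°) eclipsed 2.0; Br(120°)/CH3(120°) eclipsed 2.5; CHO(240°)/H(240°) eclipsed 1.5 → 6.0 kcal/mol.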